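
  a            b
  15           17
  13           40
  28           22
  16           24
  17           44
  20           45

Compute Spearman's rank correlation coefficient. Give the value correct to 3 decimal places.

Rank a: 2, 1, 6, 3, 4, 5
Rank b: 1, 4, 2, 3, 5, 6
d = rank(a) − rank(b): 1, -3, 4, 0, -1, -1; Σd² = 28
ρ = 1 − 6Σd² / [n(n²−1)] = 1 − 6×28 / (6×35) = 1 − 168/210 ≈ 0.200

0.200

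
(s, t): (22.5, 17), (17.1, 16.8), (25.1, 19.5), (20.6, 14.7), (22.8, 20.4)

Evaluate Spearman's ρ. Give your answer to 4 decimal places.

0.8000

Rank s: 3, 1, 5, 2, 4
Rank t: 3, 2, 4, 1, 5
d = rank(s) − rank(t): 0, -1, 1, 1, -1; Σd² = 4
ρ = 1 − 6Σd² / [n(n²−1)] = 1 − 6×4 / (5×24) = 1 − 24/120 ≈ 0.8000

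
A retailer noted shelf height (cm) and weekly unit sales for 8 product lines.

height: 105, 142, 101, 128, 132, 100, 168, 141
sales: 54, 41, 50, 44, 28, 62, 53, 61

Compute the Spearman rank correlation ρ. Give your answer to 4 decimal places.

Rank height: 3, 7, 2, 4, 5, 1, 8, 6
Rank sales: 6, 2, 4, 3, 1, 8, 5, 7
d = rank(height) − rank(sales): -3, 5, -2, 1, 4, -7, 3, -1; Σd² = 114
ρ = 1 − 6Σd² / [n(n²−1)] = 1 − 6×114 / (8×63) = 1 − 684/504 ≈ -0.3571

-0.3571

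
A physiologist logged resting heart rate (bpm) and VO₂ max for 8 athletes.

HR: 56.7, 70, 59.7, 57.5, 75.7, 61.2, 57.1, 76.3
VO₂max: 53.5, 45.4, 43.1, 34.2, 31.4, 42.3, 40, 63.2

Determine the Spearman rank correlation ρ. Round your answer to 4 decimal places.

0.0952

Rank HR: 1, 6, 4, 3, 7, 5, 2, 8
Rank VO₂max: 7, 6, 5, 2, 1, 4, 3, 8
d = rank(HR) − rank(VO₂max): -6, 0, -1, 1, 6, 1, -1, 0; Σd² = 76
ρ = 1 − 6Σd² / [n(n²−1)] = 1 − 6×76 / (8×63) = 1 − 456/504 ≈ 0.0952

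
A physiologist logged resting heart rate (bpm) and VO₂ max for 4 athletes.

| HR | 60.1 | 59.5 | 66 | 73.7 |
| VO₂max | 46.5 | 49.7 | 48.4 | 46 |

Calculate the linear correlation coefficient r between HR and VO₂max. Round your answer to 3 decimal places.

n = 4, Σx = 259.3, Σy = 190.6, Σx² = 16939.95, Σy² = 9090.9, Σxy = 12336.4
nΣxy − ΣxΣy = 49345.6 − 49422.58 = -76.98
nΣx² − (Σx)² = 67759.8 − 67236.49 = 523.31; nΣy² − (Σy)² = 36363.6 − 36328.36 = 35.24
r = -76.98 / √(523.31 × 35.24) = -76.98 / 135.7993 ≈ -0.567

-0.567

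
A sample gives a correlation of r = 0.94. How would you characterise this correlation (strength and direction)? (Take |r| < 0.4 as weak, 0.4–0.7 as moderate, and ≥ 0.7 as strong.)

r = 0.94 > 0 so the relationship is positive.
|r| = 0.94, which falls in the strong range.

strong positive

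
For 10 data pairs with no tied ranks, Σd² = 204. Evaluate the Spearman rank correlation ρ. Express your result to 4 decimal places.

ρ = 1 − 6Σd² / [n(n²−1)] = 1 − 6×204 / (10×99)
  = 1 − 1224/990 = 1 − 1.23636 ≈ -0.2364

-0.2364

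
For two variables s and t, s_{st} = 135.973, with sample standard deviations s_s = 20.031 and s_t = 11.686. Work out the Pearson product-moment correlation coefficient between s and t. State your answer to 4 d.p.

0.5809

r = Cov(s,t) / (s_s · s_t) = 135.973 / (20.031 × 11.686)
  = 135.973 / 234.0823 ≈ 0.5809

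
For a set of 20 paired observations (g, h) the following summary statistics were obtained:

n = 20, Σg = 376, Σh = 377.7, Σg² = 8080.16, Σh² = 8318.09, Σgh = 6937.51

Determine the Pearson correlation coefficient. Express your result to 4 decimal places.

-0.1491

r = (nΣgh − ΣgΣh) / √[(nΣg² − (Σg)²)(nΣh² − (Σh)²)]
Numerator: 20×6937.51 − 376×377.7 = -3265
Denominator: √[(161603.2 − 141376)(166361.8 − 142657.29)] = √[20227.2 × 23704.51] = 21896.9373
r = -3265 / 21896.9373 ≈ -0.1491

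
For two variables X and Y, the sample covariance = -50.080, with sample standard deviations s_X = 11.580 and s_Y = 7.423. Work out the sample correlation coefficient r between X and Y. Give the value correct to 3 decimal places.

-0.583

r = Cov(X,Y) / (s_X · s_Y) = -50.080 / (11.580 × 7.423)
  = -50.080 / 85.9583 ≈ -0.583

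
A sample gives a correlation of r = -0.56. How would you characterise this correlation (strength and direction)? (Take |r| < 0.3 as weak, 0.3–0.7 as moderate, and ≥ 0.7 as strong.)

moderate negative

r = -0.56 < 0 so the relationship is negative.
|r| = 0.56, which falls in the moderate range.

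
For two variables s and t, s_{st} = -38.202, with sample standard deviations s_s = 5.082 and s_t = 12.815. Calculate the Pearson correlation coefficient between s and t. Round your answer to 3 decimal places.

r = Cov(s,t) / (s_s · s_t) = -38.202 / (5.082 × 12.815)
  = -38.202 / 65.1258 ≈ -0.587

-0.587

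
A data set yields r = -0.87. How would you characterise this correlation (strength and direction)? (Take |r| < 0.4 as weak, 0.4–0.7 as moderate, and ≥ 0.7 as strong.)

r = -0.87 < 0 so the relationship is negative.
|r| = 0.87, which falls in the strong range.

strong negative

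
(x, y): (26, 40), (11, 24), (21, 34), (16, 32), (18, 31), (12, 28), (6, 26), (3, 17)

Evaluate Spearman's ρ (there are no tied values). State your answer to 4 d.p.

Rank x: 8, 3, 7, 5, 6, 4, 2, 1
Rank y: 8, 2, 7, 6, 5, 4, 3, 1
d = rank(x) − rank(y): 0, 1, 0, -1, 1, 0, -1, 0; Σd² = 4
ρ = 1 − 6Σd² / [n(n²−1)] = 1 − 6×4 / (8×63) = 1 − 24/504 ≈ 0.9524

0.9524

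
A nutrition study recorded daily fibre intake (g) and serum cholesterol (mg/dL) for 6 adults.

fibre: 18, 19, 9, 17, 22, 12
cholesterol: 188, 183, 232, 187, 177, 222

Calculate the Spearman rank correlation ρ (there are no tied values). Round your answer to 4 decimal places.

-0.9429

Rank fibre: 4, 5, 1, 3, 6, 2
Rank cholesterol: 4, 2, 6, 3, 1, 5
d = rank(fibre) − rank(cholesterol): 0, 3, -5, 0, 5, -3; Σd² = 68
ρ = 1 − 6Σd² / [n(n²−1)] = 1 − 6×68 / (6×35) = 1 − 408/210 ≈ -0.9429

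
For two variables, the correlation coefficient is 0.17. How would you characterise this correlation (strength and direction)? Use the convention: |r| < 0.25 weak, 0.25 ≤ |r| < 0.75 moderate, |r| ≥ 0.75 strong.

r = 0.17 > 0 so the relationship is positive.
|r| = 0.17, which falls in the weak range.

weak positive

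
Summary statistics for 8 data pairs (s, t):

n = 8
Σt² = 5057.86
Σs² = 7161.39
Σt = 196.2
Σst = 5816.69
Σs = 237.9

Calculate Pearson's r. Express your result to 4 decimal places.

-0.1218

r = (nΣst − ΣsΣt) / √[(nΣs² − (Σs)²)(nΣt² − (Σt)²)]
Numerator: 8×5816.69 − 237.9×196.2 = -142.46
Denominator: √[(57291.12 − 56596.41)(40462.88 − 38494.44)] = √[694.71 × 1968.44] = 1169.3994
r = -142.46 / 1169.3994 ≈ -0.1218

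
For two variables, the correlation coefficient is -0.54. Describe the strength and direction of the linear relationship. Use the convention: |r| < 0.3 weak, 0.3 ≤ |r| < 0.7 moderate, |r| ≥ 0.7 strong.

moderate negative

r = -0.54 < 0 so the relationship is negative.
|r| = 0.54, which falls in the moderate range.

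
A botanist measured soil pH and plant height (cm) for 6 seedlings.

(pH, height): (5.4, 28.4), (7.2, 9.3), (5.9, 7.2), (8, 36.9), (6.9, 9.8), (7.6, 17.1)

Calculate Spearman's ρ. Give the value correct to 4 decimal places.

0.3714

Rank pH: 1, 4, 2, 6, 3, 5
Rank height: 5, 2, 1, 6, 3, 4
d = rank(pH) − rank(height): -4, 2, 1, 0, 0, 1; Σd² = 22
ρ = 1 − 6Σd² / [n(n²−1)] = 1 − 6×22 / (6×35) = 1 − 132/210 ≈ 0.3714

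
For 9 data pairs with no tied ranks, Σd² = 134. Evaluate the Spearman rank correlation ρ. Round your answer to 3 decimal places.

ρ = 1 − 6Σd² / [n(n²−1)] = 1 − 6×134 / (9×80)
  = 1 − 804/720 = 1 − 1.1167 ≈ -0.117

-0.117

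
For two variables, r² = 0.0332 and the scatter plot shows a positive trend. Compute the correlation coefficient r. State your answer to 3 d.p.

0.182

|r| = √0.0332 = 0.182
The association is positive, so r = 0.182.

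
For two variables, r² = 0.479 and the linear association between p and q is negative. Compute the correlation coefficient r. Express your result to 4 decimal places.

-0.6921

|r| = √0.479 = 0.6921
The association is negative, so r = −0.6921.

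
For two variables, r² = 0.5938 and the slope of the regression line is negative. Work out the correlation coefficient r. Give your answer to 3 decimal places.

|r| = √0.5938 = 0.771
The association is negative, so r = −0.771.

-0.771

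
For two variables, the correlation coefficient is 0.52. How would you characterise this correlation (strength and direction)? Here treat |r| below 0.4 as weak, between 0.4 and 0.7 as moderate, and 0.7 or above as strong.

r = 0.52 > 0 so the relationship is positive.
|r| = 0.52, which falls in the moderate range.

moderate positive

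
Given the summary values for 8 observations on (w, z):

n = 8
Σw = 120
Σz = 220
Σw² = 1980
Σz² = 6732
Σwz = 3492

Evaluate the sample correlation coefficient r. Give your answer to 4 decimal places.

0.5480

r = (nΣwz − ΣwΣz) / √[(nΣw² − (Σw)²)(nΣz² − (Σz)²)]
Numerator: 8×3492 − 120×220 = 1536
Denominator: √[(15840 − 14400)(53856 − 48400)] = √[1440 × 5456] = 2802.9699
r = 1536 / 2802.9699 ≈ 0.5480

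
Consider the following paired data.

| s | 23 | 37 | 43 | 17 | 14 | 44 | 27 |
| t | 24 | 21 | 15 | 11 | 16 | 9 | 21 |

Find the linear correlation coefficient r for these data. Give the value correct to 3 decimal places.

-0.193

n = 7, Σs = 205, Σt = 117, Σs² = 6897, Σt² = 2141, Σst = 3348
nΣst − ΣsΣt = 23436 − 23985 = -549
nΣs² − (Σs)² = 48279 − 42025 = 6254; nΣt² − (Σt)² = 14987 − 13689 = 1298
r = -549 / √(6254 × 1298) = -549 / 2849.1564 ≈ -0.193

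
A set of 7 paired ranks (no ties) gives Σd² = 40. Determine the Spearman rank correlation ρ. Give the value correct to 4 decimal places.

0.2857

ρ = 1 − 6Σd² / [n(n²−1)] = 1 − 6×40 / (7×48)
  = 1 − 240/336 = 1 − 0.71429 ≈ 0.2857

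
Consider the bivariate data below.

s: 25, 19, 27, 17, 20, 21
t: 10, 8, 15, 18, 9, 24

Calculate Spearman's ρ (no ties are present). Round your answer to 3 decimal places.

Rank s: 5, 2, 6, 1, 3, 4
Rank t: 3, 1, 4, 5, 2, 6
d = rank(s) − rank(t): 2, 1, 2, -4, 1, -2; Σd² = 30
ρ = 1 − 6Σd² / [n(n²−1)] = 1 − 6×30 / (6×35) = 1 − 180/210 ≈ 0.143

0.143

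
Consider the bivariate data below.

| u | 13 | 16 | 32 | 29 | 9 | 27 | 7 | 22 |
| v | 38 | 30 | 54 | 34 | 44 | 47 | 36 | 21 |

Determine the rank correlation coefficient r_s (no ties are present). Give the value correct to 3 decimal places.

0.214

Rank u: 3, 4, 8, 7, 2, 6, 1, 5
Rank v: 5, 2, 8, 3, 6, 7, 4, 1
d = rank(u) − rank(v): -2, 2, 0, 4, -4, -1, -3, 4; Σd² = 66
ρ = 1 − 6Σd² / [n(n²−1)] = 1 − 6×66 / (8×63) = 1 − 396/504 ≈ 0.214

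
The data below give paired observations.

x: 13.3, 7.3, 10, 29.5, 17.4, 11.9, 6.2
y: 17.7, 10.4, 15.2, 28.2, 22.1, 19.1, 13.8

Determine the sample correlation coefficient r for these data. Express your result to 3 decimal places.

0.952

n = 7, Σx = 95.6, Σy = 126.5, Σx² = 1683.24, Σy² = 2491.39, Σxy = 1992.62
nΣxy − ΣxΣy = 13948.34 − 12093.4 = 1854.94
nΣx² − (Σx)² = 11782.68 − 9139.36 = 2643.32; nΣy² − (Σy)² = 17439.73 − 16002.25 = 1437.48
r = 1854.94 / √(2643.32 × 1437.48) = 1854.94 / 1949.2870 ≈ 0.952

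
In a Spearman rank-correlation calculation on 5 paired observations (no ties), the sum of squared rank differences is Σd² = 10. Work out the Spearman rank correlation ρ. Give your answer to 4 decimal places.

ρ = 1 − 6Σd² / [n(n²−1)] = 1 − 6×10 / (5×24)
  = 1 − 60/120 = 1 − 0.50000 ≈ 0.5000

0.5000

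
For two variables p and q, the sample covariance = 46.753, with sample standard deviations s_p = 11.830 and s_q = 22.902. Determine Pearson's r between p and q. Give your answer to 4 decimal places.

r = Cov(p,q) / (s_p · s_q) = 46.753 / (11.830 × 22.902)
  = 46.753 / 270.9307 ≈ 0.1726

0.1726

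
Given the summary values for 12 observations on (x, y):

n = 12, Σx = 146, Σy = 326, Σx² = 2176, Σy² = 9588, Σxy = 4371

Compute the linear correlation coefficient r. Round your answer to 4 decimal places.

0.7483

r = (nΣxy − ΣxΣy) / √[(nΣx² − (Σx)²)(nΣy² − (Σy)²)]
Numerator: 12×4371 − 146×326 = 4856
Denominator: √[(26112 − 21316)(115056 − 106276)] = √[4796 × 8780] = 6489.1355
r = 4856 / 6489.1355 ≈ 0.7483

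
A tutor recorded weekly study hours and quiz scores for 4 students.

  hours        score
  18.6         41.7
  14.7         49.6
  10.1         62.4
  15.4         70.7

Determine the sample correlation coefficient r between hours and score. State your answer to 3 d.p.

-0.551

n = 4, Σx = 58.8, Σy = 224.4, Σx² = 901.22, Σy² = 13091.3, Σxy = 3223.76
nΣxy − ΣxΣy = 12895.04 − 13194.72 = -299.68
nΣx² − (Σx)² = 3604.88 − 3457.44 = 147.44; nΣy² − (Σy)² = 52365.2 − 50355.36 = 2009.84
r = -299.68 / √(147.44 × 2009.84) = -299.68 / 544.3628 ≈ -0.551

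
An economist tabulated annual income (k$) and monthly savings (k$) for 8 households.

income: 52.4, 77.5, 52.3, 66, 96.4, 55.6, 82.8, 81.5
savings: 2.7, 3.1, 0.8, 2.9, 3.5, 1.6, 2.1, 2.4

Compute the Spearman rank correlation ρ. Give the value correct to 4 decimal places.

Rank income: 2, 5, 1, 4, 8, 3, 7, 6
Rank savings: 5, 7, 1, 6, 8, 2, 3, 4
d = rank(income) − rank(savings): -3, -2, 0, -2, 0, 1, 4, 2; Σd² = 38
ρ = 1 − 6Σd² / [n(n²−1)] = 1 − 6×38 / (8×63) = 1 − 228/504 ≈ 0.5476

0.5476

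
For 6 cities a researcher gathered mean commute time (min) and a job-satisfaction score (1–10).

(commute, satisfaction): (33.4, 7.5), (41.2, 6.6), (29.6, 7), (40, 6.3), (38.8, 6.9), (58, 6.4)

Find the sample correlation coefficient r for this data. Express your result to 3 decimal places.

n = 6, Σx = 241, Σy = 40.7, Σx² = 10158.6, Σy² = 277.07, Σxy = 1620.54
nΣxy − ΣxΣy = 9723.24 − 9808.7 = -85.46
nΣx² − (Σx)² = 60951.6 − 58081 = 2870.6; nΣy² − (Σy)² = 1662.42 − 1656.49 = 5.93
r = -85.46 / √(2870.6 × 5.93) = -85.46 / 130.4709 ≈ -0.655

-0.655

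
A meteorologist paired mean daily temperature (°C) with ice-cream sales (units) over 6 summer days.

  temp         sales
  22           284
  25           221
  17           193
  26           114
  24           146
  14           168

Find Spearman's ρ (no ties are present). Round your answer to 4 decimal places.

Rank temp: 3, 5, 2, 6, 4, 1
Rank sales: 6, 5, 4, 1, 2, 3
d = rank(temp) − rank(sales): -3, 0, -2, 5, 2, -2; Σd² = 46
ρ = 1 − 6Σd² / [n(n²−1)] = 1 − 6×46 / (6×35) = 1 − 276/210 ≈ -0.3143

-0.3143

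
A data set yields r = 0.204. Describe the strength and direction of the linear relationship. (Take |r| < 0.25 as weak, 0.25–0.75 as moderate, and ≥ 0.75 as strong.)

r = 0.204 > 0 so the relationship is positive.
|r| = 0.204, which falls in the weak range.

weak positive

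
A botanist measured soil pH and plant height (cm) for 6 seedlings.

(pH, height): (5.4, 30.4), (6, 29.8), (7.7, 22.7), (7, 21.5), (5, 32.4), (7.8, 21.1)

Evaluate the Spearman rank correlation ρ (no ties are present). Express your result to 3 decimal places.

-0.943

Rank pH: 2, 3, 5, 4, 1, 6
Rank height: 5, 4, 3, 2, 6, 1
d = rank(pH) − rank(height): -3, -1, 2, 2, -5, 5; Σd² = 68
ρ = 1 − 6Σd² / [n(n²−1)] = 1 − 6×68 / (6×35) = 1 − 408/210 ≈ -0.943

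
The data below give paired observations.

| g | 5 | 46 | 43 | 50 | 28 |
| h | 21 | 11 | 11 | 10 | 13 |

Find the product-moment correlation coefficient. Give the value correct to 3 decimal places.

-0.974

n = 5, Σg = 172, Σh = 66, Σg² = 7274, Σh² = 952, Σgh = 1948
nΣgh − ΣgΣh = 9740 − 11352 = -1612
nΣg² − (Σg)² = 36370 − 29584 = 6786; nΣh² − (Σh)² = 4760 − 4356 = 404
r = -1612 / √(6786 × 404) = -1612 / 1655.7609 ≈ -0.974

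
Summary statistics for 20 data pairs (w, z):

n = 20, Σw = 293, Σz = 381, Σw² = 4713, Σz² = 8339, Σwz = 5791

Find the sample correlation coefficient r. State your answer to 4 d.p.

r = (nΣwz − ΣwΣz) / √[(nΣw² − (Σw)²)(nΣz² − (Σz)²)]
Numerator: 20×5791 − 293×381 = 4187
Denominator: √[(94260 − 85849)(166780 − 145161)] = √[8411 × 21619] = 13484.7102
r = 4187 / 13484.7102 ≈ 0.3105

0.3105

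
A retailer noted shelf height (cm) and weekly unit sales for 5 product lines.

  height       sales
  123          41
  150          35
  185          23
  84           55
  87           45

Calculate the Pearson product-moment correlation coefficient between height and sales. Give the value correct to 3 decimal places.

-0.958

n = 5, Σx = 629, Σy = 199, Σx² = 86479, Σy² = 8485, Σxy = 23083
nΣxy − ΣxΣy = 115415 − 125171 = -9756
nΣx² − (Σx)² = 432395 − 395641 = 36754; nΣy² − (Σy)² = 42425 − 39601 = 2824
r = -9756 / √(36754 × 2824) = -9756 / 10187.8995 ≈ -0.958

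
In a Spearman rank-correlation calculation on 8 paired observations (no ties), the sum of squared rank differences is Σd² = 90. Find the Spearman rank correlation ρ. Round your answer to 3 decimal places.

ρ = 1 − 6Σd² / [n(n²−1)] = 1 − 6×90 / (8×63)
  = 1 − 540/504 = 1 − 1.0714 ≈ -0.071

-0.071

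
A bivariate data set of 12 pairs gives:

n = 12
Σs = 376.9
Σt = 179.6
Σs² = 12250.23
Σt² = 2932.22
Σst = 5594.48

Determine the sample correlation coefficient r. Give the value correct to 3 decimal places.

r = (nΣst − ΣsΣt) / √[(nΣs² − (Σs)²)(nΣt² − (Σt)²)]
Numerator: 12×5594.48 − 376.9×179.6 = -557.48
Denominator: √[(147002.76 − 142053.61)(35186.64 − 32256.16)] = √[4949.15 × 2930.48] = 3808.3310
r = -557.48 / 3808.3310 ≈ -0.146

-0.146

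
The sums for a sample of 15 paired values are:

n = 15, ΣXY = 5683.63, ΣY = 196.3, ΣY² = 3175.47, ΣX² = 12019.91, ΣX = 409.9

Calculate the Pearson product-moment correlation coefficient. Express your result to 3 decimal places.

r = (nΣXY − ΣXΣY) / √[(nΣX² − (ΣX)²)(nΣY² − (ΣY)²)]
Numerator: 15×5683.63 − 409.9×196.3 = 4791.08
Denominator: √[(180298.65 − 168018.01)(47632.05 − 38533.69)] = √[12280.64 × 9098.36] = 10570.4155
r = 4791.08 / 10570.4155 ≈ 0.453

0.453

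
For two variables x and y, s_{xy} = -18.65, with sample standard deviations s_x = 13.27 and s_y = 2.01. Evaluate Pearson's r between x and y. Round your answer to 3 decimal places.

r = Cov(x,y) / (s_x · s_y) = -18.65 / (13.27 × 2.01)
  = -18.65 / 26.6727 ≈ -0.699

-0.699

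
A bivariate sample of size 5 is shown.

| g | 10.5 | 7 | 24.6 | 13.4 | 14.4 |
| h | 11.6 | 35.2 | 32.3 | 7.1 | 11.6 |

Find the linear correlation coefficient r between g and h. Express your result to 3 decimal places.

n = 5, Σg = 69.9, Σh = 97.8, Σg² = 1151.33, Σh² = 2601.86, Σgh = 1424.96
nΣgh − ΣgΣh = 7124.8 − 6836.22 = 288.58
nΣg² − (Σg)² = 5756.65 − 4886.01 = 870.64; nΣh² − (Σh)² = 13009.3 − 9564.84 = 3444.46
r = 288.58 / √(870.64 × 3444.46) = 288.58 / 1731.7288 ≈ 0.167

0.167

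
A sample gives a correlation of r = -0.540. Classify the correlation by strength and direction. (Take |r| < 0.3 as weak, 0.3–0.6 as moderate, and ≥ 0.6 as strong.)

r = -0.540 < 0 so the relationship is negative.
|r| = 0.540, which falls in the moderate range.

moderate negative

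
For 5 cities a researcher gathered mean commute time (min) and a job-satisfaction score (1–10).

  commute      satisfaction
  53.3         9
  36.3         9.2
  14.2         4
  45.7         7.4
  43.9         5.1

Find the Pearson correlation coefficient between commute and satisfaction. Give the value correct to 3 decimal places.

0.650

n = 5, Σx = 193.4, Σy = 34.7, Σx² = 8375.92, Σy² = 262.41, Σxy = 1432.53
nΣxy − ΣxΣy = 7162.65 − 6710.98 = 451.67
nΣx² − (Σx)² = 41879.6 − 37403.56 = 4476.04; nΣy² − (Σy)² = 1312.05 − 1204.09 = 107.96
r = 451.67 / √(4476.04 × 107.96) = 451.67 / 695.1498 ≈ 0.650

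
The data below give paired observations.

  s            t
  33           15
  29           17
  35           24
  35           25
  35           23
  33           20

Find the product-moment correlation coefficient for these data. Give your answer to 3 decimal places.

n = 6, Σs = 200, Σt = 124, Σs² = 6694, Σt² = 2644, Σst = 4168
nΣst − ΣsΣt = 25008 − 24800 = 208
nΣs² − (Σs)² = 40164 − 40000 = 164; nΣt² − (Σt)² = 15864 − 15376 = 488
r = 208 / √(164 × 488) = 208 / 282.8993 ≈ 0.735

0.735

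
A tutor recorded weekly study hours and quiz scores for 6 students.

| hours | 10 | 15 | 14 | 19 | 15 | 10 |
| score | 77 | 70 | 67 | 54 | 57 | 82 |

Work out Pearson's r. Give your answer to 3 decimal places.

n = 6, Σx = 83, Σy = 407, Σx² = 1207, Σy² = 28207, Σxy = 5459
nΣxy − ΣxΣy = 32754 − 33781 = -1027
nΣx² − (Σx)² = 7242 − 6889 = 353; nΣy² − (Σy)² = 169242 − 165649 = 3593
r = -1027 / √(353 × 3593) = -1027 / 1126.2011 ≈ -0.912

-0.912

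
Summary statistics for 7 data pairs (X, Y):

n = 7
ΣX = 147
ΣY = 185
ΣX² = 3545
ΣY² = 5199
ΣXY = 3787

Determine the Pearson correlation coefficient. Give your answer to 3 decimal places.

-0.260

r = (nΣXY − ΣXΣY) / √[(nΣX² − (ΣX)²)(nΣY² − (ΣY)²)]
Numerator: 7×3787 − 147×185 = -686
Denominator: √[(24815 − 21609)(36393 − 34225)] = √[3206 × 2168] = 2636.4006
r = -686 / 2636.4006 ≈ -0.260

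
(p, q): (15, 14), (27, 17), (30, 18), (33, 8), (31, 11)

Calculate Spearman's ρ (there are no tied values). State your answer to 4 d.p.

-0.6000

Rank p: 1, 2, 3, 5, 4
Rank q: 3, 4, 5, 1, 2
d = rank(p) − rank(q): -2, -2, -2, 4, 2; Σd² = 32
ρ = 1 − 6Σd² / [n(n²−1)] = 1 − 6×32 / (5×24) = 1 − 192/120 ≈ -0.6000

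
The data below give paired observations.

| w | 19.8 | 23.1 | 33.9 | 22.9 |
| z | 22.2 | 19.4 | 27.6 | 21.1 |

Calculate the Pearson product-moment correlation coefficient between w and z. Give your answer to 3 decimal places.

0.851

n = 4, Σw = 99.7, Σz = 90.3, Σw² = 2599.27, Σz² = 2076.17, Σwz = 2306.53
nΣwz − ΣwΣz = 9226.12 − 9002.91 = 223.21
nΣw² − (Σw)² = 10397.08 − 9940.09 = 456.99; nΣz² − (Σz)² = 8304.68 − 8154.09 = 150.59
r = 223.21 / √(456.99 × 150.59) = 223.21 / 262.3321 ≈ 0.851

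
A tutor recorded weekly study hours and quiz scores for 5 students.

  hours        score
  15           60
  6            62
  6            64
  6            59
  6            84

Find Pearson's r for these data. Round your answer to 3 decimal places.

n = 5, Σx = 39, Σy = 329, Σx² = 369, Σy² = 22077, Σxy = 2514
nΣxy − ΣxΣy = 12570 − 12831 = -261
nΣx² − (Σx)² = 1845 − 1521 = 324; nΣy² − (Σy)² = 110385 − 108241 = 2144
r = -261 / √(324 × 2144) = -261 / 833.4603 ≈ -0.313

-0.313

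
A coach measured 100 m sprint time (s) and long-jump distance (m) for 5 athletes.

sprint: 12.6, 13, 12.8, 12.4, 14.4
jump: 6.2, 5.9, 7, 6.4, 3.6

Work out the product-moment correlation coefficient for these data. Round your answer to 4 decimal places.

-0.9295

n = 5, Σx = 65.2, Σy = 29.1, Σx² = 852.72, Σy² = 176.17, Σxy = 375.62
nΣxy − ΣxΣy = 1878.1 − 1897.32 = -19.22
nΣx² − (Σx)² = 4263.6 − 4251.04 = 12.56; nΣy² − (Σy)² = 880.85 − 846.81 = 34.04
r = -19.22 / √(12.56 × 34.04) = -19.22 / 20.6771 ≈ -0.9295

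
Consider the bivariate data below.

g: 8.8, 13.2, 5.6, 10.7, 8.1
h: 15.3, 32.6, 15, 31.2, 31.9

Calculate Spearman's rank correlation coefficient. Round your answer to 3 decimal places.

0.700

Rank g: 3, 5, 1, 4, 2
Rank h: 2, 5, 1, 3, 4
d = rank(g) − rank(h): 1, 0, 0, 1, -2; Σd² = 6
ρ = 1 − 6Σd² / [n(n²−1)] = 1 − 6×6 / (5×24) = 1 − 36/120 ≈ 0.700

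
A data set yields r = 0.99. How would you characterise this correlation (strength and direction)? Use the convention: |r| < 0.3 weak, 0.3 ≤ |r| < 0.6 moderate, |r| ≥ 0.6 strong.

strong positive

r = 0.99 > 0 so the relationship is positive.
|r| = 0.99, which falls in the strong range.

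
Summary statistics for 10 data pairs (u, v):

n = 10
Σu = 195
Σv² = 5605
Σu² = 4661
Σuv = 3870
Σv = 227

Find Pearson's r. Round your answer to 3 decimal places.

-0.893

r = (nΣuv − ΣuΣv) / √[(nΣu² − (Σu)²)(nΣv² − (Σv)²)]
Numerator: 10×3870 − 195×227 = -5565
Denominator: √[(46610 − 38025)(56050 − 51529)] = √[8585 × 4521] = 6229.9908
r = -5565 / 6229.9908 ≈ -0.893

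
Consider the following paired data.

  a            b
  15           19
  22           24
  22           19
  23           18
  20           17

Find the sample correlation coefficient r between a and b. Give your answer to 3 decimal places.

n = 5, Σa = 102, Σb = 97, Σa² = 2122, Σb² = 1911, Σab = 1985
nΣab − ΣaΣb = 9925 − 9894 = 31
nΣa² − (Σa)² = 10610 − 10404 = 206; nΣb² − (Σb)² = 9555 − 9409 = 146
r = 31 / √(206 × 146) = 31 / 173.4243 ≈ 0.179

0.179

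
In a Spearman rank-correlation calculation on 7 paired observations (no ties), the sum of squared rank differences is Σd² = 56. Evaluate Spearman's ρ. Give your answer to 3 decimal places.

ρ = 1 − 6Σd² / [n(n²−1)] = 1 − 6×56 / (7×48)
  = 1 − 336/336 = 1 − 1.0000 ≈ 0.000

0.000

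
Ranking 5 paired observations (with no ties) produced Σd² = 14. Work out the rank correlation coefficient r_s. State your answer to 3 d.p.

ρ = 1 − 6Σd² / [n(n²−1)] = 1 − 6×14 / (5×24)
  = 1 − 84/120 = 1 − 0.7000 ≈ 0.300

0.300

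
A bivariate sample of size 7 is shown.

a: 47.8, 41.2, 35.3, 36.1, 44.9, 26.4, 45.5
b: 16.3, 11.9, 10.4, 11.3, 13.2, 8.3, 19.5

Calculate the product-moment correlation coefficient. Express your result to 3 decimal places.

0.844

n = 7, Σa = 277.2, Σb = 90.9, Σa² = 11314.8, Σb² = 1266.53, Σab = 3743.52
nΣab − ΣaΣb = 26204.64 − 25197.48 = 1007.16
nΣa² − (Σa)² = 79203.6 − 76839.84 = 2363.76; nΣb² − (Σb)² = 8865.71 − 8262.81 = 602.9
r = 1007.16 / √(2363.76 × 602.9) = 1007.16 / 1193.7801 ≈ 0.844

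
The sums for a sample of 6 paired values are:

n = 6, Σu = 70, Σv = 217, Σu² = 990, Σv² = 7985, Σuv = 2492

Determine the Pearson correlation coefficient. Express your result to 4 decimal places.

-0.2576

r = (nΣuv − ΣuΣv) / √[(nΣu² − (Σu)²)(nΣv² − (Σv)²)]
Numerator: 6×2492 − 70×217 = -238
Denominator: √[(5940 − 4900)(47910 − 47089)] = √[1040 × 821] = 924.0346
r = -238 / 924.0346 ≈ -0.2576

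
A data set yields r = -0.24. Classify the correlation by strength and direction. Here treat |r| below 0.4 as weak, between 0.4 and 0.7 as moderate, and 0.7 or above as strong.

weak negative

r = -0.24 < 0 so the relationship is negative.
|r| = 0.24, which falls in the weak range.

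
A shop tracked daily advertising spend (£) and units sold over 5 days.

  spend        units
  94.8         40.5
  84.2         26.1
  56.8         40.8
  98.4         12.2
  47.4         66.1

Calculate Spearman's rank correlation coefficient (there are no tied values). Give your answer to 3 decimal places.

Rank spend: 4, 3, 2, 5, 1
Rank units: 3, 2, 4, 1, 5
d = rank(spend) − rank(units): 1, 1, -2, 4, -4; Σd² = 38
ρ = 1 − 6Σd² / [n(n²−1)] = 1 − 6×38 / (5×24) = 1 − 228/120 ≈ -0.900

-0.900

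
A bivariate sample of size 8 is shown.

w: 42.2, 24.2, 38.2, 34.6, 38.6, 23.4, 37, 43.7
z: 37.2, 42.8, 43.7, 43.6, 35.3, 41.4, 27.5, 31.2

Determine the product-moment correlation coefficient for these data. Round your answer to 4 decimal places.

-0.5227

n = 8, Σw = 281.9, Σz = 302.7, Σw² = 10339.09, Σz² = 11716.07, Σwz = 10495.78
nΣwz − ΣwΣz = 83966.24 − 85331.13 = -1364.89
nΣw² − (Σw)² = 82712.72 − 79467.61 = 3245.11; nΣz² − (Σz)² = 93728.56 − 91627.29 = 2101.27
r = -1364.89 / √(3245.11 × 2101.27) = -1364.89 / 2611.2932 ≈ -0.5227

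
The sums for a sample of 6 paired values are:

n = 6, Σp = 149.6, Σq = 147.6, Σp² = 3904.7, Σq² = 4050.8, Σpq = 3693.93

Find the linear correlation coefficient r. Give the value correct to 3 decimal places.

0.051

r = (nΣpq − ΣpΣq) / √[(nΣp² − (Σp)²)(nΣq² − (Σq)²)]
Numerator: 6×3693.93 − 149.6×147.6 = 82.62
Denominator: √[(23428.2 − 22380.16)(24304.8 − 21785.76)] = √[1048.04 × 2519.04] = 1624.8245
r = 82.62 / 1624.8245 ≈ 0.051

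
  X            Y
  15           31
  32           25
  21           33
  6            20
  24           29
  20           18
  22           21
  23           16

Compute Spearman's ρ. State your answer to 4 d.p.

Rank X: 2, 8, 4, 1, 7, 3, 5, 6
Rank Y: 7, 5, 8, 3, 6, 2, 4, 1
d = rank(X) − rank(Y): -5, 3, -4, -2, 1, 1, 1, 5; Σd² = 82
ρ = 1 − 6Σd² / [n(n²−1)] = 1 − 6×82 / (8×63) = 1 − 492/504 ≈ 0.0238

0.0238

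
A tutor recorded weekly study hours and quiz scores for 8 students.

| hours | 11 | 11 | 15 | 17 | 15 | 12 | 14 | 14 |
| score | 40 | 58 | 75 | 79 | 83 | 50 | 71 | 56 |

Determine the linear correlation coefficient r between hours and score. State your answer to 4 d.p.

0.8472

n = 8, Σx = 109, Σy = 512, Σx² = 1517, Σy² = 34396, Σxy = 7169
nΣxy − ΣxΣy = 57352 − 55808 = 1544
nΣx² − (Σx)² = 12136 − 11881 = 255; nΣy² − (Σy)² = 275168 − 262144 = 13024
r = 1544 / √(255 × 13024) = 1544 / 1822.3940 ≈ 0.8472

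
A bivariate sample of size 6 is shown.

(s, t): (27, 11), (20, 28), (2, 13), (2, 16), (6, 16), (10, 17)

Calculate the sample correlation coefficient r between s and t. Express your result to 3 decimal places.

n = 6, Σs = 67, Σt = 101, Σs² = 1273, Σt² = 1875, Σst = 1181
nΣst − ΣsΣt = 7086 − 6767 = 319
nΣs² − (Σs)² = 7638 − 4489 = 3149; nΣt² − (Σt)² = 11250 − 10201 = 1049
r = 319 / √(3149 × 1049) = 319 / 1817.4986 ≈ 0.176

0.176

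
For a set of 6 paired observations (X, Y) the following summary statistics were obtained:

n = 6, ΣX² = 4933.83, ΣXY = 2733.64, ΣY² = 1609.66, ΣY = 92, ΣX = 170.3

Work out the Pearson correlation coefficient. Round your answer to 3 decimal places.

0.867

r = (nΣXY − ΣXΣY) / √[(nΣX² − (ΣX)²)(nΣY² − (ΣY)²)]
Numerator: 6×2733.64 − 170.3×92 = 734.24
Denominator: √[(29602.98 − 29002.09)(9657.96 − 8464)] = √[600.89 × 1193.96] = 847.0175
r = 734.24 / 847.0175 ≈ 0.867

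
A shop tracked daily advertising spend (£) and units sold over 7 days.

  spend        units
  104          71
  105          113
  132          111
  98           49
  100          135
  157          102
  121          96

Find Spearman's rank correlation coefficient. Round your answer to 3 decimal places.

0.214

Rank spend: 3, 4, 6, 1, 2, 7, 5
Rank units: 2, 6, 5, 1, 7, 4, 3
d = rank(spend) − rank(units): 1, -2, 1, 0, -5, 3, 2; Σd² = 44
ρ = 1 − 6Σd² / [n(n²−1)] = 1 − 6×44 / (7×48) = 1 − 264/336 ≈ 0.214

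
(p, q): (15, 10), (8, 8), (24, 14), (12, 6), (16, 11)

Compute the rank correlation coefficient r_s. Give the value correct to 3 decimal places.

0.900

Rank p: 3, 1, 5, 2, 4
Rank q: 3, 2, 5, 1, 4
d = rank(p) − rank(q): 0, -1, 0, 1, 0; Σd² = 2
ρ = 1 − 6Σd² / [n(n²−1)] = 1 − 6×2 / (5×24) = 1 − 12/120 ≈ 0.900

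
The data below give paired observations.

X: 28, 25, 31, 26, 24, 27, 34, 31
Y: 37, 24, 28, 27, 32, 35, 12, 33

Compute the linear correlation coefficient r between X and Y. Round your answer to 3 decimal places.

-0.474

n = 8, ΣX = 226, ΣY = 228, ΣX² = 6468, ΣY² = 6940, ΣXY = 6350
nΣXY − ΣXΣY = 50800 − 51528 = -728
nΣX² − (ΣX)² = 51744 − 51076 = 668; nΣY² − (ΣY)² = 55520 − 51984 = 3536
r = -728 / √(668 × 3536) = -728 / 1536.8956 ≈ -0.474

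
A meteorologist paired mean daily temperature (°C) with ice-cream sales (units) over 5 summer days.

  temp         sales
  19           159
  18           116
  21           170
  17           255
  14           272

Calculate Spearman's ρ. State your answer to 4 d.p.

-0.6000

Rank temp: 4, 3, 5, 2, 1
Rank sales: 2, 1, 3, 4, 5
d = rank(temp) − rank(sales): 2, 2, 2, -2, -4; Σd² = 32
ρ = 1 − 6Σd² / [n(n²−1)] = 1 − 6×32 / (5×24) = 1 − 192/120 ≈ -0.6000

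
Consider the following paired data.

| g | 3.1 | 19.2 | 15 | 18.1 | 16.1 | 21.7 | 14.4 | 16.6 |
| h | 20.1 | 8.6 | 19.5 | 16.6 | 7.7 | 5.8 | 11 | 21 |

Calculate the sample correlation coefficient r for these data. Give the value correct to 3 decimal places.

n = 8, Σg = 124.2, Σh = 110.3, Σg² = 2143.88, Σh² = 1788.71, Σgh = 1577.22
nΣgh − ΣgΣh = 12617.76 − 13699.26 = -1081.5
nΣg² − (Σg)² = 17151.04 − 15425.64 = 1725.4; nΣh² − (Σh)² = 14309.68 − 12166.09 = 2143.59
r = -1081.5 / √(1725.4 × 2143.59) = -1081.5 / 1923.1615 ≈ -0.562

-0.562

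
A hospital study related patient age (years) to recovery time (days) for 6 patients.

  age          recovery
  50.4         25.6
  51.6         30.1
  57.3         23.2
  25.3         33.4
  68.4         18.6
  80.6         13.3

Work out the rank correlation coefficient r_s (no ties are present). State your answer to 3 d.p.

-0.943

Rank age: 2, 3, 4, 1, 5, 6
Rank recovery: 4, 5, 3, 6, 2, 1
d = rank(age) − rank(recovery): -2, -2, 1, -5, 3, 5; Σd² = 68
ρ = 1 − 6Σd² / [n(n²−1)] = 1 − 6×68 / (6×35) = 1 − 408/210 ≈ -0.943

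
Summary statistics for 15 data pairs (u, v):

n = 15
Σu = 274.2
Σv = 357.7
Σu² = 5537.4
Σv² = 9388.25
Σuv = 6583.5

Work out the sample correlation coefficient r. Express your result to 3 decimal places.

r = (nΣuv − ΣuΣv) / √[(nΣu² − (Σu)²)(nΣv² − (Σv)²)]
Numerator: 15×6583.5 − 274.2×357.7 = 671.16
Denominator: √[(83061 − 75185.64)(140823.75 − 127949.29)] = √[7875.36 × 12874.46] = 10069.3102
r = 671.16 / 10069.3102 ≈ 0.067

0.067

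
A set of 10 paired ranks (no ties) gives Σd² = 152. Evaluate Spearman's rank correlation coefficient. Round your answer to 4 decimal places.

ρ = 1 − 6Σd² / [n(n²−1)] = 1 − 6×152 / (10×99)
  = 1 − 912/990 = 1 − 0.92121 ≈ 0.0788

0.0788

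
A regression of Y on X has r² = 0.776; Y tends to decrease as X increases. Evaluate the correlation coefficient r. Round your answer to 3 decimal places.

|r| = √0.776 = 0.881
The association is negative, so r = −0.881.

-0.881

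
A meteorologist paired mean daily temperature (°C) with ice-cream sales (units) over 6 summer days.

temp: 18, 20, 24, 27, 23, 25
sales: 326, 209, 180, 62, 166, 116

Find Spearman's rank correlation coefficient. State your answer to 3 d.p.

Rank temp: 1, 2, 4, 6, 3, 5
Rank sales: 6, 5, 4, 1, 3, 2
d = rank(temp) − rank(sales): -5, -3, 0, 5, 0, 3; Σd² = 68
ρ = 1 − 6Σd² / [n(n²−1)] = 1 − 6×68 / (6×35) = 1 − 408/210 ≈ -0.943

-0.943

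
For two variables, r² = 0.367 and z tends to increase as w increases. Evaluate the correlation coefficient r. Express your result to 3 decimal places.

|r| = √0.367 = 0.606
The association is positive, so r = 0.606.

0.606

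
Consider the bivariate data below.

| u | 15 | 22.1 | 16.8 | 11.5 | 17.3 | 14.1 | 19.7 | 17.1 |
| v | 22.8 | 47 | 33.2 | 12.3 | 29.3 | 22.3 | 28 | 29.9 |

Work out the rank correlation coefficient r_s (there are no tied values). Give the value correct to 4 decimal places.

Rank u: 3, 8, 4, 1, 6, 2, 7, 5
Rank v: 3, 8, 7, 1, 5, 2, 4, 6
d = rank(u) − rank(v): 0, 0, -3, 0, 1, 0, 3, -1; Σd² = 20
ρ = 1 − 6Σd² / [n(n²−1)] = 1 − 6×20 / (8×63) = 1 − 120/504 ≈ 0.7619

0.7619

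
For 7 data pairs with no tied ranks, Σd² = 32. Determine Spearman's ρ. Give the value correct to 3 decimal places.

ρ = 1 − 6Σd² / [n(n²−1)] = 1 − 6×32 / (7×48)
  = 1 − 192/336 = 1 − 0.5714 ≈ 0.429

0.429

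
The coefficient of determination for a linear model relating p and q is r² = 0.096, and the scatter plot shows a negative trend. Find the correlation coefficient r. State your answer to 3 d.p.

-0.310

|r| = √0.096 = 0.310
The association is negative, so r = −0.310.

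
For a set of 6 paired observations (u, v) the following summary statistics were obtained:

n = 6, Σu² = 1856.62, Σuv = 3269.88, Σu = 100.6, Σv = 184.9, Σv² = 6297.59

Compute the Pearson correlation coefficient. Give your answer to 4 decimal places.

0.5318

r = (nΣuv − ΣuΣv) / √[(nΣu² − (Σu)²)(nΣv² − (Σv)²)]
Numerator: 6×3269.88 − 100.6×184.9 = 1018.34
Denominator: √[(11139.72 − 10120.36)(37785.54 − 34188.01)] = √[1019.36 × 3597.53] = 1914.9878
r = 1018.34 / 1914.9878 ≈ 0.5318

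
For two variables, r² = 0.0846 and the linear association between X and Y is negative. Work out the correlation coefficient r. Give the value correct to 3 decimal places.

|r| = √0.0846 = 0.291
The association is negative, so r = −0.291.

-0.291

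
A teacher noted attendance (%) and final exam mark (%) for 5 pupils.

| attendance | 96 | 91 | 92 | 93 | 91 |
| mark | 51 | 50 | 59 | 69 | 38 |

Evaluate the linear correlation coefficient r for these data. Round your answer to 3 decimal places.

n = 5, Σx = 463, Σy = 267, Σx² = 42891, Σy² = 14787, Σxy = 24749
nΣxy − ΣxΣy = 123745 − 123621 = 124
nΣx² − (Σx)² = 214455 − 214369 = 86; nΣy² − (Σy)² = 73935 − 71289 = 2646
r = 124 / √(86 × 2646) = 124 / 477.0283 ≈ 0.260

0.260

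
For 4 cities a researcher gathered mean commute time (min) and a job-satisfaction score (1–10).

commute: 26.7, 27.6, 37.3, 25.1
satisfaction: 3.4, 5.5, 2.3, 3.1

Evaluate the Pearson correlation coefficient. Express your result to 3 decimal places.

-0.488

n = 4, Σx = 116.7, Σy = 14.3, Σx² = 3495.95, Σy² = 56.71, Σxy = 406.18
nΣxy − ΣxΣy = 1624.72 − 1668.81 = -44.09
nΣx² − (Σx)² = 13983.8 − 13618.89 = 364.91; nΣy² − (Σy)² = 226.84 − 204.49 = 22.35
r = -44.09 / √(364.91 × 22.35) = -44.09 / 90.3091 ≈ -0.488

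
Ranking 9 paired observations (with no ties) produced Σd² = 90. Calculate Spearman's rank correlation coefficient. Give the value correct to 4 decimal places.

0.2500

ρ = 1 − 6Σd² / [n(n²−1)] = 1 − 6×90 / (9×80)
  = 1 − 540/720 = 1 − 0.75000 ≈ 0.2500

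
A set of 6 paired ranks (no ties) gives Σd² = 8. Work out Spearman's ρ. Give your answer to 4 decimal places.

0.7714

ρ = 1 − 6Σd² / [n(n²−1)] = 1 − 6×8 / (6×35)
  = 1 − 48/210 = 1 − 0.22857 ≈ 0.7714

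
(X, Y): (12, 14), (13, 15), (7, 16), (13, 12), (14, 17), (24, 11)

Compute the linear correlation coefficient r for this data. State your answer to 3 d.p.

-0.665

n = 6, ΣX = 83, ΣY = 85, ΣX² = 1303, ΣY² = 1231, ΣXY = 1133
nΣXY − ΣXΣY = 6798 − 7055 = -257
nΣX² − (ΣX)² = 7818 − 6889 = 929; nΣY² − (ΣY)² = 7386 − 7225 = 161
r = -257 / √(929 × 161) = -257 / 386.7415 ≈ -0.665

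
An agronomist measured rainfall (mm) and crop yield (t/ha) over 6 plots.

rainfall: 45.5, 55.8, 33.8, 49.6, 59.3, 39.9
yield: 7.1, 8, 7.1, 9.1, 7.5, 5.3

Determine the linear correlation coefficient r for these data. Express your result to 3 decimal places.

0.504

n = 6, Σx = 283.9, Σy = 44.1, Σx² = 13894.99, Σy² = 331.97, Σxy = 2117.01
nΣxy − ΣxΣy = 12702.06 − 12519.99 = 182.07
nΣx² − (Σx)² = 83369.94 − 80599.21 = 2770.73; nΣy² − (Σy)² = 1991.82 − 1944.81 = 47.01
r = 182.07 / √(2770.73 × 47.01) = 182.07 / 360.9044 ≈ 0.504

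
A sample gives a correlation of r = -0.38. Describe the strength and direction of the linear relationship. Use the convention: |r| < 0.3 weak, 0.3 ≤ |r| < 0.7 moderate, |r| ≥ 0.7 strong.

moderate negative

r = -0.38 < 0 so the relationship is negative.
|r| = 0.38, which falls in the moderate range.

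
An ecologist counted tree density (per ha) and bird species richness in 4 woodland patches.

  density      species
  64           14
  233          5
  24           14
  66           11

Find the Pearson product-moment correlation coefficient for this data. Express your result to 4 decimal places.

n = 4, Σx = 387, Σy = 44, Σx² = 63317, Σy² = 538, Σxy = 3123
nΣxy − ΣxΣy = 12492 − 17028 = -4536
nΣx² − (Σx)² = 253268 − 149769 = 103499; nΣy² − (Σy)² = 2152 − 1936 = 216
r = -4536 / √(103499 × 216) = -4536 / 4728.1904 ≈ -0.9594

-0.9594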